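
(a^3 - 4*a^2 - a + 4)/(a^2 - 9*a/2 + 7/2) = 2*(a^2 - 3*a - 4)/(2*a - 7)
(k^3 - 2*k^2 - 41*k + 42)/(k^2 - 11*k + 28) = (k^2 + 5*k - 6)/(k - 4)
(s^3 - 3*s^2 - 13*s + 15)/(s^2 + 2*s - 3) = s - 5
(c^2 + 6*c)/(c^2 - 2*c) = (c + 6)/(c - 2)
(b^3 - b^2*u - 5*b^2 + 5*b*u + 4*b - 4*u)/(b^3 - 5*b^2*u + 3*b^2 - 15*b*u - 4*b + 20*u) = (-b^2 + b*u + 4*b - 4*u)/(-b^2 + 5*b*u - 4*b + 20*u)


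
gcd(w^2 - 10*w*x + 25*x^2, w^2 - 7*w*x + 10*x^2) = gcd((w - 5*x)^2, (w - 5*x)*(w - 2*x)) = -w + 5*x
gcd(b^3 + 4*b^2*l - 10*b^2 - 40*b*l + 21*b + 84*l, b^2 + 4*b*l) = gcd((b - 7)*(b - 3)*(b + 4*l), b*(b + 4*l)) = b + 4*l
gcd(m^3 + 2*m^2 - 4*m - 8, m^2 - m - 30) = 1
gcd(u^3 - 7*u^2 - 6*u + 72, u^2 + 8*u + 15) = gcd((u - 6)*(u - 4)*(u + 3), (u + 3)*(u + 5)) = u + 3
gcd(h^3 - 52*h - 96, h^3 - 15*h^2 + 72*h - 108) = 1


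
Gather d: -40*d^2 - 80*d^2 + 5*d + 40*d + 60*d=-120*d^2 + 105*d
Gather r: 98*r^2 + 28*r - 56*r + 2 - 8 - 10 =98*r^2 - 28*r - 16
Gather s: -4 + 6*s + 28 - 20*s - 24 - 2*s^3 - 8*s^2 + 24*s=-2*s^3 - 8*s^2 + 10*s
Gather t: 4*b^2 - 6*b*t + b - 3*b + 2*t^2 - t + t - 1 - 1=4*b^2 - 6*b*t - 2*b + 2*t^2 - 2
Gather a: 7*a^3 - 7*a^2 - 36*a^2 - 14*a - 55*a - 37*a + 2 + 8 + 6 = 7*a^3 - 43*a^2 - 106*a + 16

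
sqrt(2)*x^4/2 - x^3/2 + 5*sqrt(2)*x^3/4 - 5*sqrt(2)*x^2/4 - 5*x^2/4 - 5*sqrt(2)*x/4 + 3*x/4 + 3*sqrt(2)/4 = (x - 1/2)*(x + 3)*(x - sqrt(2))*(sqrt(2)*x/2 + 1/2)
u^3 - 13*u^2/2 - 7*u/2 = u*(u - 7)*(u + 1/2)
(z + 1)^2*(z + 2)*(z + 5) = z^4 + 9*z^3 + 25*z^2 + 27*z + 10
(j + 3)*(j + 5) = j^2 + 8*j + 15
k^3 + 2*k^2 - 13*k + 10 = (k - 2)*(k - 1)*(k + 5)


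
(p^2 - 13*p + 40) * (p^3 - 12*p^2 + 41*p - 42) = p^5 - 25*p^4 + 237*p^3 - 1055*p^2 + 2186*p - 1680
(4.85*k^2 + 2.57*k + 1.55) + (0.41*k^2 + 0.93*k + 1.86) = 5.26*k^2 + 3.5*k + 3.41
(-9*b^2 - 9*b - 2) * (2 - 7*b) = 63*b^3 + 45*b^2 - 4*b - 4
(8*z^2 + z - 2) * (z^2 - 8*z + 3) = 8*z^4 - 63*z^3 + 14*z^2 + 19*z - 6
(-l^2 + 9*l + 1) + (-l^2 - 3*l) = -2*l^2 + 6*l + 1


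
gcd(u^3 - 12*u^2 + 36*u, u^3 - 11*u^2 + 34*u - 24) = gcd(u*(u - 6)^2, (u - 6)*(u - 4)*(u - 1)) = u - 6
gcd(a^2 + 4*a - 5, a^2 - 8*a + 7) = a - 1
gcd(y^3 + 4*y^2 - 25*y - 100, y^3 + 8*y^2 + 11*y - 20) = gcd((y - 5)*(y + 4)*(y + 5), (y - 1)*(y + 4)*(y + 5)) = y^2 + 9*y + 20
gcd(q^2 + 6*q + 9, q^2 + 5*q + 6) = q + 3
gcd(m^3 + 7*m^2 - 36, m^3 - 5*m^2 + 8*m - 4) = m - 2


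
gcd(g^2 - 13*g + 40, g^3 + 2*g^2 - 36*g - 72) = 1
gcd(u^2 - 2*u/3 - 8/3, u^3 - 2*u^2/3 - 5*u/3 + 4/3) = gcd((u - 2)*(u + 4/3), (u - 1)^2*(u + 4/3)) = u + 4/3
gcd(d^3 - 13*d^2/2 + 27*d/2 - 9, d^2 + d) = 1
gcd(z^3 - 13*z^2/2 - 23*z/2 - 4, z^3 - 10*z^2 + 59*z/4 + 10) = z^2 - 15*z/2 - 4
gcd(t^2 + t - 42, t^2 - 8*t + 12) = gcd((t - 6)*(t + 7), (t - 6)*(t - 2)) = t - 6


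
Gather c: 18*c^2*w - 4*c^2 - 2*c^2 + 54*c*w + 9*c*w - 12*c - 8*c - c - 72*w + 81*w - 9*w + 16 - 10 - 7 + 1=c^2*(18*w - 6) + c*(63*w - 21)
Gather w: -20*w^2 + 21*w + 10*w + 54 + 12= -20*w^2 + 31*w + 66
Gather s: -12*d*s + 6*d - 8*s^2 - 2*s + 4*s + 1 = 6*d - 8*s^2 + s*(2 - 12*d) + 1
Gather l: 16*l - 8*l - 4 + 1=8*l - 3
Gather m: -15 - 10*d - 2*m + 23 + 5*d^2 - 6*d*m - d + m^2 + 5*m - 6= 5*d^2 - 11*d + m^2 + m*(3 - 6*d) + 2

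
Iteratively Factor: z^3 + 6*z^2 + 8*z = (z + 4)*(z^2 + 2*z) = z*(z + 4)*(z + 2)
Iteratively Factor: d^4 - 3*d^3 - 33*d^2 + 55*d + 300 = (d - 5)*(d^3 + 2*d^2 - 23*d - 60) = (d - 5)^2*(d^2 + 7*d + 12) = (d - 5)^2*(d + 4)*(d + 3)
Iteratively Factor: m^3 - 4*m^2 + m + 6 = (m - 3)*(m^2 - m - 2) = (m - 3)*(m - 2)*(m + 1)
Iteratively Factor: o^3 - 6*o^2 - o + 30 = (o - 5)*(o^2 - o - 6) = (o - 5)*(o - 3)*(o + 2)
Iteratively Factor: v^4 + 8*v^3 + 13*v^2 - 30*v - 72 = (v + 4)*(v^3 + 4*v^2 - 3*v - 18) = (v - 2)*(v + 4)*(v^2 + 6*v + 9) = (v - 2)*(v + 3)*(v + 4)*(v + 3)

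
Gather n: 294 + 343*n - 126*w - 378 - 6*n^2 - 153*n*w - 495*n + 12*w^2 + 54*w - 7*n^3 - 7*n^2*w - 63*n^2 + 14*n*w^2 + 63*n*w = -7*n^3 + n^2*(-7*w - 69) + n*(14*w^2 - 90*w - 152) + 12*w^2 - 72*w - 84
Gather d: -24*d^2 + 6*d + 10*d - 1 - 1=-24*d^2 + 16*d - 2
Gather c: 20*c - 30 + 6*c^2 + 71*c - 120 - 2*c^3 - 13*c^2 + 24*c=-2*c^3 - 7*c^2 + 115*c - 150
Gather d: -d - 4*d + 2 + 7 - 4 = 5 - 5*d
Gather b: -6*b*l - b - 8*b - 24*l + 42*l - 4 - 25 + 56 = b*(-6*l - 9) + 18*l + 27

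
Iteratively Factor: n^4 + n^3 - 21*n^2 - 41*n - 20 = (n - 5)*(n^3 + 6*n^2 + 9*n + 4) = (n - 5)*(n + 1)*(n^2 + 5*n + 4) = (n - 5)*(n + 1)^2*(n + 4)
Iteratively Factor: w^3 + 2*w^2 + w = (w + 1)*(w^2 + w) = (w + 1)^2*(w)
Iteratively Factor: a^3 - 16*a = (a + 4)*(a^2 - 4*a) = (a - 4)*(a + 4)*(a)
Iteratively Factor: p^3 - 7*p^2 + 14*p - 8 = (p - 4)*(p^2 - 3*p + 2) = (p - 4)*(p - 1)*(p - 2)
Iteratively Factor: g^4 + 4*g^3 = (g)*(g^3 + 4*g^2) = g^2*(g^2 + 4*g) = g^2*(g + 4)*(g)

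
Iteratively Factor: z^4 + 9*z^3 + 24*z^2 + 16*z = (z + 4)*(z^3 + 5*z^2 + 4*z) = (z + 4)^2*(z^2 + z) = z*(z + 4)^2*(z + 1)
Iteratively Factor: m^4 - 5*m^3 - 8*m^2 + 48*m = (m - 4)*(m^3 - m^2 - 12*m) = m*(m - 4)*(m^2 - m - 12) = m*(m - 4)^2*(m + 3)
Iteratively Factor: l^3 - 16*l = (l)*(l^2 - 16) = l*(l - 4)*(l + 4)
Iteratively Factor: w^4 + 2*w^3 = (w)*(w^3 + 2*w^2) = w^2*(w^2 + 2*w) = w^2*(w + 2)*(w)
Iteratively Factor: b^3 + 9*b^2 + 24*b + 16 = (b + 4)*(b^2 + 5*b + 4) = (b + 1)*(b + 4)*(b + 4)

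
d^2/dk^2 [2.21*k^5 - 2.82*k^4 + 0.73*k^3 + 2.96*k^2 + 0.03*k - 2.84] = 44.2*k^3 - 33.84*k^2 + 4.38*k + 5.92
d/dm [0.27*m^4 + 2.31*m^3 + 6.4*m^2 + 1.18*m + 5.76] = 1.08*m^3 + 6.93*m^2 + 12.8*m + 1.18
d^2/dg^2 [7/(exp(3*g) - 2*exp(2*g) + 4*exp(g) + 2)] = 7*((-9*exp(2*g) + 8*exp(g) - 4)*(exp(3*g) - 2*exp(2*g) + 4*exp(g) + 2) + 2*(3*exp(2*g) - 4*exp(g) + 4)^2*exp(g))*exp(g)/(exp(3*g) - 2*exp(2*g) + 4*exp(g) + 2)^3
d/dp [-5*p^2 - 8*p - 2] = -10*p - 8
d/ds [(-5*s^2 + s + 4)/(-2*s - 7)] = (10*s^2 + 70*s + 1)/(4*s^2 + 28*s + 49)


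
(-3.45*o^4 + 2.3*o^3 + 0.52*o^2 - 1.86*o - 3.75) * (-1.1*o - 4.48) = 3.795*o^5 + 12.926*o^4 - 10.876*o^3 - 0.2836*o^2 + 12.4578*o + 16.8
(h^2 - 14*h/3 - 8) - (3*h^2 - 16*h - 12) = -2*h^2 + 34*h/3 + 4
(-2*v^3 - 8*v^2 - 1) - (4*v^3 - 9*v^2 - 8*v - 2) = -6*v^3 + v^2 + 8*v + 1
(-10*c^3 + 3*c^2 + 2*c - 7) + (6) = -10*c^3 + 3*c^2 + 2*c - 1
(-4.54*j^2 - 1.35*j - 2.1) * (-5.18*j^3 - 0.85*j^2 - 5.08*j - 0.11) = 23.5172*j^5 + 10.852*j^4 + 35.0887*j^3 + 9.1424*j^2 + 10.8165*j + 0.231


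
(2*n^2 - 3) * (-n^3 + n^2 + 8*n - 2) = -2*n^5 + 2*n^4 + 19*n^3 - 7*n^2 - 24*n + 6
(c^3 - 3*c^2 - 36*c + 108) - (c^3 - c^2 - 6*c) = -2*c^2 - 30*c + 108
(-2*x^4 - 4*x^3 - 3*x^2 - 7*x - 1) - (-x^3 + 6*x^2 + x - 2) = -2*x^4 - 3*x^3 - 9*x^2 - 8*x + 1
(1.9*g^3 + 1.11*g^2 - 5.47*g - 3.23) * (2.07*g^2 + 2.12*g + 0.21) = 3.933*g^5 + 6.3257*g^4 - 8.5707*g^3 - 18.0494*g^2 - 7.9963*g - 0.6783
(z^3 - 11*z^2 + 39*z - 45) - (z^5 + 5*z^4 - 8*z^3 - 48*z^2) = -z^5 - 5*z^4 + 9*z^3 + 37*z^2 + 39*z - 45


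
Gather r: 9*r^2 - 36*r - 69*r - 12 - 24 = 9*r^2 - 105*r - 36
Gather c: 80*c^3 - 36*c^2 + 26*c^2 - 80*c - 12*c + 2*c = 80*c^3 - 10*c^2 - 90*c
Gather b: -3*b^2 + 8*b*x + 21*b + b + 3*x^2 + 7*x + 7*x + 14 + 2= -3*b^2 + b*(8*x + 22) + 3*x^2 + 14*x + 16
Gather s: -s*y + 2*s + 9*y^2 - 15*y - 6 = s*(2 - y) + 9*y^2 - 15*y - 6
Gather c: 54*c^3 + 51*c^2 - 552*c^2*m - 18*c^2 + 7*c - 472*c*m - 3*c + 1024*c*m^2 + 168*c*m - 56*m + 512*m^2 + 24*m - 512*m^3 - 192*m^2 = 54*c^3 + c^2*(33 - 552*m) + c*(1024*m^2 - 304*m + 4) - 512*m^3 + 320*m^2 - 32*m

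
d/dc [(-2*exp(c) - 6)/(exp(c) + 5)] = -4*exp(c)/(exp(c) + 5)^2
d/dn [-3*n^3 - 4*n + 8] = -9*n^2 - 4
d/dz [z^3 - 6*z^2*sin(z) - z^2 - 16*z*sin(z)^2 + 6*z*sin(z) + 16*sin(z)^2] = -6*z^2*cos(z) + 3*z^2 - 12*z*sin(z) - 16*z*sin(2*z) + 6*z*cos(z) - 2*z - 16*sin(z)^2 + 6*sin(z) + 16*sin(2*z)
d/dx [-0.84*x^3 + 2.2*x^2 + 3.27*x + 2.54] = -2.52*x^2 + 4.4*x + 3.27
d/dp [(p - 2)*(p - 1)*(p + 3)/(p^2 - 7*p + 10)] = (p^2 - 10*p - 7)/(p^2 - 10*p + 25)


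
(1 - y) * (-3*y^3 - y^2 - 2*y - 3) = 3*y^4 - 2*y^3 + y^2 + y - 3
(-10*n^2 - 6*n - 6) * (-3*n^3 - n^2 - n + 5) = 30*n^5 + 28*n^4 + 34*n^3 - 38*n^2 - 24*n - 30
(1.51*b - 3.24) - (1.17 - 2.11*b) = 3.62*b - 4.41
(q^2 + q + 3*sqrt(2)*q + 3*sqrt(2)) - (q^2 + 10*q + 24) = -9*q + 3*sqrt(2)*q - 24 + 3*sqrt(2)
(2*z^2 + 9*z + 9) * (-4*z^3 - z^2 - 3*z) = -8*z^5 - 38*z^4 - 51*z^3 - 36*z^2 - 27*z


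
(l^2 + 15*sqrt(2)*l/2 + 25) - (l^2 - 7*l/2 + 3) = 7*l/2 + 15*sqrt(2)*l/2 + 22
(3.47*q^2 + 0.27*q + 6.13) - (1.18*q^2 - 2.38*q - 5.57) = 2.29*q^2 + 2.65*q + 11.7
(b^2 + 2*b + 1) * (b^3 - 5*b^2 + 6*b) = b^5 - 3*b^4 - 3*b^3 + 7*b^2 + 6*b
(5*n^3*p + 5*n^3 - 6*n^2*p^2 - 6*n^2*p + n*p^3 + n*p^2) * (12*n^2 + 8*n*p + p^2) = 60*n^5*p + 60*n^5 - 32*n^4*p^2 - 32*n^4*p - 31*n^3*p^3 - 31*n^3*p^2 + 2*n^2*p^4 + 2*n^2*p^3 + n*p^5 + n*p^4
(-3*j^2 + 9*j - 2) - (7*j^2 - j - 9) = -10*j^2 + 10*j + 7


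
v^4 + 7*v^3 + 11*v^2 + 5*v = v*(v + 1)^2*(v + 5)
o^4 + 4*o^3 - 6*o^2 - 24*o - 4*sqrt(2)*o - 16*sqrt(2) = (o + 4)*(o - 2*sqrt(2))*(o + sqrt(2))^2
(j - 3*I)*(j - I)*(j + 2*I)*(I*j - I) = I*j^4 + 2*j^3 - I*j^3 - 2*j^2 + 5*I*j^2 + 6*j - 5*I*j - 6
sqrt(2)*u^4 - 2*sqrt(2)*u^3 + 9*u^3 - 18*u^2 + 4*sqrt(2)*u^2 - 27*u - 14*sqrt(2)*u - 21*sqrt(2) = (u - 3)*(u + sqrt(2))*(u + 7*sqrt(2)/2)*(sqrt(2)*u + sqrt(2))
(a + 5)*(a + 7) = a^2 + 12*a + 35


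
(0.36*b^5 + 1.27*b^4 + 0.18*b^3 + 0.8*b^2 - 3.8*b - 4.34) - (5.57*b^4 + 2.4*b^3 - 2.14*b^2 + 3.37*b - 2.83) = 0.36*b^5 - 4.3*b^4 - 2.22*b^3 + 2.94*b^2 - 7.17*b - 1.51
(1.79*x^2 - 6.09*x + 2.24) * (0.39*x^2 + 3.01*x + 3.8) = 0.6981*x^4 + 3.0128*x^3 - 10.6553*x^2 - 16.3996*x + 8.512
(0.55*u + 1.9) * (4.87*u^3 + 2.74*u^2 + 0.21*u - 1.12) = 2.6785*u^4 + 10.76*u^3 + 5.3215*u^2 - 0.217*u - 2.128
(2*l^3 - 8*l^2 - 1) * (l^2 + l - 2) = 2*l^5 - 6*l^4 - 12*l^3 + 15*l^2 - l + 2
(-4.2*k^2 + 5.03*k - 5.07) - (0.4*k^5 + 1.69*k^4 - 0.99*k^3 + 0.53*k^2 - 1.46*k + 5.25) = -0.4*k^5 - 1.69*k^4 + 0.99*k^3 - 4.73*k^2 + 6.49*k - 10.32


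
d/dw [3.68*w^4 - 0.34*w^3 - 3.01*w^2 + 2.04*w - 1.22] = 14.72*w^3 - 1.02*w^2 - 6.02*w + 2.04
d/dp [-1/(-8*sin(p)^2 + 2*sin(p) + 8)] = (1 - 8*sin(p))*cos(p)/(2*(sin(p) + 4*cos(p)^2)^2)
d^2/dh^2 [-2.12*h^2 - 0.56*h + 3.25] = -4.24000000000000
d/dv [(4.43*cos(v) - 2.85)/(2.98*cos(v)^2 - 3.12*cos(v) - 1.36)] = (13.2014*cos(v)^2 - 16.986*cos(v) + 14.9168)*sin(v)/(8.8804*cos(v)^4 - 18.5952*cos(v)^3 + 1.6288*cos(v)^2 + 8.4864*cos(v) + 1.8496)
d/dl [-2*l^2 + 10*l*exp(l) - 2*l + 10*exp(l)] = 10*l*exp(l) - 4*l + 20*exp(l) - 2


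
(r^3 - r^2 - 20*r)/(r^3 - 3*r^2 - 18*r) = (-r^2 + r + 20)/(-r^2 + 3*r + 18)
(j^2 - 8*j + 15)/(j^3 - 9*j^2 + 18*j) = (j - 5)/(j*(j - 6))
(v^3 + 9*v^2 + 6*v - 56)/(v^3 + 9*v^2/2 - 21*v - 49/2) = 2*(v^2 + 2*v - 8)/(2*v^2 - 5*v - 7)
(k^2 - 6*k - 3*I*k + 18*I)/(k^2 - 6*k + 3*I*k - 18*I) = (k - 3*I)/(k + 3*I)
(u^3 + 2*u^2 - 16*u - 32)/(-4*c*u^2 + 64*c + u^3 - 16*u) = (u + 2)/(-4*c + u)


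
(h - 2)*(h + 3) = h^2 + h - 6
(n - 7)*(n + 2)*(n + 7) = n^3 + 2*n^2 - 49*n - 98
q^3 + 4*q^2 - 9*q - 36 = (q - 3)*(q + 3)*(q + 4)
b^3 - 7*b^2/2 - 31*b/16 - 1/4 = (b - 4)*(b + 1/4)^2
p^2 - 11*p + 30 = (p - 6)*(p - 5)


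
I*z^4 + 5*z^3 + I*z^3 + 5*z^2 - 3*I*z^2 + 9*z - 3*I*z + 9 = (z - 3*I)^2*(z + I)*(I*z + I)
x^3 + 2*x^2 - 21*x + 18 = (x - 3)*(x - 1)*(x + 6)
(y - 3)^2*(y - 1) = y^3 - 7*y^2 + 15*y - 9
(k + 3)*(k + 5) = k^2 + 8*k + 15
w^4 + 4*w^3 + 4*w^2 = w^2*(w + 2)^2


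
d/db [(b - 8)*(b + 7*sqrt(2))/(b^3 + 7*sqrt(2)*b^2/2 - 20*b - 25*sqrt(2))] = 2*(-2*(b - 8)*(b + 7*sqrt(2))*(3*b^2 + 7*sqrt(2)*b - 20) + (2*b - 8 + 7*sqrt(2))*(2*b^3 + 7*sqrt(2)*b^2 - 40*b - 50*sqrt(2)))/(2*b^3 + 7*sqrt(2)*b^2 - 40*b - 50*sqrt(2))^2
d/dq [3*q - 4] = 3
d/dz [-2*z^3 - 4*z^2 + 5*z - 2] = -6*z^2 - 8*z + 5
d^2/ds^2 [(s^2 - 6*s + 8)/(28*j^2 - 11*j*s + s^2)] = 2*((11*j - 2*s)^2*(s^2 - 6*s + 8) + (28*j^2 - 11*j*s + s^2)^2 + (28*j^2 - 11*j*s + s^2)*(-s^2 + 6*s + 2*(11*j - 2*s)*(s - 3) - 8))/(28*j^2 - 11*j*s + s^2)^3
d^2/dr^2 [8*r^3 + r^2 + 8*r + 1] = 48*r + 2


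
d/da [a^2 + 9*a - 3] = 2*a + 9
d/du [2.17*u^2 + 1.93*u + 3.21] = 4.34*u + 1.93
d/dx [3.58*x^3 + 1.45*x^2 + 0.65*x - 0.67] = 10.74*x^2 + 2.9*x + 0.65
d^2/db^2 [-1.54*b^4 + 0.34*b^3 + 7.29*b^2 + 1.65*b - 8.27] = -18.48*b^2 + 2.04*b + 14.58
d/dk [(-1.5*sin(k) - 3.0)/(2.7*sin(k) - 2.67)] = 12.105*cos(k)/(2.7*sin(k) - 2.67)^2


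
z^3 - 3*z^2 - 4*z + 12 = (z - 3)*(z - 2)*(z + 2)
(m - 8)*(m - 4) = m^2 - 12*m + 32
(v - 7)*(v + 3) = v^2 - 4*v - 21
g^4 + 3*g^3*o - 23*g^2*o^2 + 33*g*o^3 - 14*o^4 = (g - 2*o)*(g - o)^2*(g + 7*o)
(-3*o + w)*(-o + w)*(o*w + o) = 3*o^3*w + 3*o^3 - 4*o^2*w^2 - 4*o^2*w + o*w^3 + o*w^2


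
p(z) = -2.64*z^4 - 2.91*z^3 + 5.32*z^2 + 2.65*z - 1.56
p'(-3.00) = 177.28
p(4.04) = -799.19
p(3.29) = -348.19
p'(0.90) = -2.54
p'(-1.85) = 19.95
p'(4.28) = -939.66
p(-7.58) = -7163.89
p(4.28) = -1006.80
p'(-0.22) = -0.00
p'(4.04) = -793.17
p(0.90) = 1.28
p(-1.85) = -0.75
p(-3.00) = -96.90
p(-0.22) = -1.86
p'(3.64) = -583.58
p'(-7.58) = 4019.49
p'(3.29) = -432.89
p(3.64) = -525.23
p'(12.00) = -19374.47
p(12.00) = -58975.20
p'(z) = -10.56*z^3 - 8.73*z^2 + 10.64*z + 2.65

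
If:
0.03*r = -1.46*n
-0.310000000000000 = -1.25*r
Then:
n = -0.01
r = 0.25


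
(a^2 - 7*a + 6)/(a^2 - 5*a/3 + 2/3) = 3*(a - 6)/(3*a - 2)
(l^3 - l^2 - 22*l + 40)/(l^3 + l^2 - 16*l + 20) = (l - 4)/(l - 2)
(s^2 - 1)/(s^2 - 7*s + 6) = (s + 1)/(s - 6)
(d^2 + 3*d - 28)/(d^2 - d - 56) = (d - 4)/(d - 8)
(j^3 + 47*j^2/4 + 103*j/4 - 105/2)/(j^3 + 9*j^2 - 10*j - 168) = (j - 5/4)/(j - 4)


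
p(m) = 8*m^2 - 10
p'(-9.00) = -144.00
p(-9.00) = 638.00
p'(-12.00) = -192.00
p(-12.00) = 1142.00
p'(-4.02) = -64.32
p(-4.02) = 119.28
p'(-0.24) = -3.84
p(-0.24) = -9.54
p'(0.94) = 15.04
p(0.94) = -2.93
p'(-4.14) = -66.24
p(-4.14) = 127.12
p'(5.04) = 80.64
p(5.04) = 193.21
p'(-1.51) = -24.16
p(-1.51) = 8.24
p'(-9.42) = -150.72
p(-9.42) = 699.89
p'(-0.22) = -3.52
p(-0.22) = -9.61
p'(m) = 16*m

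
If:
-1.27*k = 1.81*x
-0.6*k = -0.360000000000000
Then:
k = 0.60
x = -0.42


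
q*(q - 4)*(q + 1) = q^3 - 3*q^2 - 4*q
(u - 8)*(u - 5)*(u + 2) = u^3 - 11*u^2 + 14*u + 80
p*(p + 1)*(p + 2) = p^3 + 3*p^2 + 2*p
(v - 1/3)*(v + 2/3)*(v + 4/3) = v^3 + 5*v^2/3 + 2*v/9 - 8/27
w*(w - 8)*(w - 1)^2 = w^4 - 10*w^3 + 17*w^2 - 8*w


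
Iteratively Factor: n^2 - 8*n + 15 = (n - 5)*(n - 3)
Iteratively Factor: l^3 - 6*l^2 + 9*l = (l - 3)*(l^2 - 3*l) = l*(l - 3)*(l - 3)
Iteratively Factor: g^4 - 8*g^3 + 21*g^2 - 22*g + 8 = (g - 2)*(g^3 - 6*g^2 + 9*g - 4) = (g - 4)*(g - 2)*(g^2 - 2*g + 1) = (g - 4)*(g - 2)*(g - 1)*(g - 1)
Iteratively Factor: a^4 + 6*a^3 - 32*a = (a + 4)*(a^3 + 2*a^2 - 8*a) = a*(a + 4)*(a^2 + 2*a - 8) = a*(a + 4)^2*(a - 2)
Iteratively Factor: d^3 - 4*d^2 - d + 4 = (d - 1)*(d^2 - 3*d - 4) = (d - 1)*(d + 1)*(d - 4)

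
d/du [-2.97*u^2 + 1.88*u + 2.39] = 1.88 - 5.94*u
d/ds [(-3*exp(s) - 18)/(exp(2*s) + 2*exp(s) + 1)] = 3*(exp(s) + 11)*exp(s)/(exp(3*s) + 3*exp(2*s) + 3*exp(s) + 1)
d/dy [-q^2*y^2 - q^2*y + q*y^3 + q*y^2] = q*(-2*q*y - q + 3*y^2 + 2*y)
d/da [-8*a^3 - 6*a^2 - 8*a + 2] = -24*a^2 - 12*a - 8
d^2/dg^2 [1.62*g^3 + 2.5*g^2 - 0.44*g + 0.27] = 9.72*g + 5.0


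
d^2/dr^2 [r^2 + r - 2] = 2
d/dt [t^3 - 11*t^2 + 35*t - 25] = 3*t^2 - 22*t + 35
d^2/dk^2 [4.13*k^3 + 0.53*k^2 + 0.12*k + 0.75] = 24.78*k + 1.06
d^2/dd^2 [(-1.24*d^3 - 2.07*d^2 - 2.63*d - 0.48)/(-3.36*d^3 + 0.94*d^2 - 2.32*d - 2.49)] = (-2.8421709430404e-14*d^7 + 54.5717760000001*d^6 + 120.1536*d^5 - 206.119872*d^4 - 274.888248*d^3 - 166.998996*d^2 + 52.687476*d + 2.696526)/(37.933056*d^9 - 31.836672*d^8 + 87.482304*d^7 + 39.5378*d^6 + 13.217952*d^5 + 107.882412*d^4 + 42.403024*d^3 + 22.722246*d^2 + 43.152696*d + 15.438249)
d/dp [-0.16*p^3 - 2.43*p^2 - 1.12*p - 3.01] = -0.48*p^2 - 4.86*p - 1.12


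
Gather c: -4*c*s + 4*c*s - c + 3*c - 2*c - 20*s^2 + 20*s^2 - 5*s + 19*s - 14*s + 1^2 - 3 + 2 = 0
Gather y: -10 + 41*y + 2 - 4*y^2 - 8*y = -4*y^2 + 33*y - 8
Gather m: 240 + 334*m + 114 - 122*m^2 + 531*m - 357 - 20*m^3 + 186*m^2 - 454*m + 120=-20*m^3 + 64*m^2 + 411*m + 117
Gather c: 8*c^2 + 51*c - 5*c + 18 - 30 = 8*c^2 + 46*c - 12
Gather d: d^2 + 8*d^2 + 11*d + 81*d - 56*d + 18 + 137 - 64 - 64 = 9*d^2 + 36*d + 27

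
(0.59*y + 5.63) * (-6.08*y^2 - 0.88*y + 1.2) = -3.5872*y^3 - 34.7496*y^2 - 4.2464*y + 6.756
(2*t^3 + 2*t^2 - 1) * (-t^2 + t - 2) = -2*t^5 - 2*t^3 - 3*t^2 - t + 2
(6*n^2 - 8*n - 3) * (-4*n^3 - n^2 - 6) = -24*n^5 + 26*n^4 + 20*n^3 - 33*n^2 + 48*n + 18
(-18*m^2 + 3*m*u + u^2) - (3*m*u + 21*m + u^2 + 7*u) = -18*m^2 - 21*m - 7*u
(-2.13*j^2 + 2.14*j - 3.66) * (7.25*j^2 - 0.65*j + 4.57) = -15.4425*j^4 + 16.8995*j^3 - 37.6601*j^2 + 12.1588*j - 16.7262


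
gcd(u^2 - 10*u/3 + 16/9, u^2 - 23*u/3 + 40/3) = u - 8/3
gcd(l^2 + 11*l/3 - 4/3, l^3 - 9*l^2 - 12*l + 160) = l + 4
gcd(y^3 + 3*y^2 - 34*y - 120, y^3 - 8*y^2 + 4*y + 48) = y - 6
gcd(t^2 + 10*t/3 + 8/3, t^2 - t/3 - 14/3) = t + 2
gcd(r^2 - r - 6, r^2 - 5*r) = 1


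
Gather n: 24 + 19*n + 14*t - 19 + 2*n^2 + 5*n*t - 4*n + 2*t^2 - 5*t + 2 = 2*n^2 + n*(5*t + 15) + 2*t^2 + 9*t + 7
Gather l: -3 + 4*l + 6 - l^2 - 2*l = -l^2 + 2*l + 3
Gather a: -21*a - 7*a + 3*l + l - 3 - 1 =-28*a + 4*l - 4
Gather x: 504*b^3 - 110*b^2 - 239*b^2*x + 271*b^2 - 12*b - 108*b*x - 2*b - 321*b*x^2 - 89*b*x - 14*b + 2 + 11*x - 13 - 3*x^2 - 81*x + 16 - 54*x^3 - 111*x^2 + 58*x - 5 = 504*b^3 + 161*b^2 - 28*b - 54*x^3 + x^2*(-321*b - 114) + x*(-239*b^2 - 197*b - 12)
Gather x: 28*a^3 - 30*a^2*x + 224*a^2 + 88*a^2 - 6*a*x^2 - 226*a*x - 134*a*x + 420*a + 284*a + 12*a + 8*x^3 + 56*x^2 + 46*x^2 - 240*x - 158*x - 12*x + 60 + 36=28*a^3 + 312*a^2 + 716*a + 8*x^3 + x^2*(102 - 6*a) + x*(-30*a^2 - 360*a - 410) + 96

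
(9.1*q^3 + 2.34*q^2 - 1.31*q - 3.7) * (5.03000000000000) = 45.773*q^3 + 11.7702*q^2 - 6.5893*q - 18.611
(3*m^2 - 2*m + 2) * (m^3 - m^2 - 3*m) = 3*m^5 - 5*m^4 - 5*m^3 + 4*m^2 - 6*m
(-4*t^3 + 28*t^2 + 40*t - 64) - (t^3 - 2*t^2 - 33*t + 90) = -5*t^3 + 30*t^2 + 73*t - 154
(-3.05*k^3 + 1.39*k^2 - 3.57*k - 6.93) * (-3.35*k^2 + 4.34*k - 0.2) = 10.2175*k^5 - 17.8935*k^4 + 18.6021*k^3 + 7.4437*k^2 - 29.3622*k + 1.386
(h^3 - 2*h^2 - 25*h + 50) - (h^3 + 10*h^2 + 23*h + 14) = -12*h^2 - 48*h + 36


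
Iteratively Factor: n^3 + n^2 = (n)*(n^2 + n) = n^2*(n + 1)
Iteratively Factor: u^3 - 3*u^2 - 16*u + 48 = (u + 4)*(u^2 - 7*u + 12) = (u - 4)*(u + 4)*(u - 3)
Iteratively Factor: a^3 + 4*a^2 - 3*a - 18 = (a + 3)*(a^2 + a - 6) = (a - 2)*(a + 3)*(a + 3)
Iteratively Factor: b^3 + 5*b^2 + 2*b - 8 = (b - 1)*(b^2 + 6*b + 8) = (b - 1)*(b + 4)*(b + 2)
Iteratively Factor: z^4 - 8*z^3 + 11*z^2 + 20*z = (z - 5)*(z^3 - 3*z^2 - 4*z) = z*(z - 5)*(z^2 - 3*z - 4) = z*(z - 5)*(z - 4)*(z + 1)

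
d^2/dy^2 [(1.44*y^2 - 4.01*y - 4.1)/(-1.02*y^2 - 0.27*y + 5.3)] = (9.13716*y^3 - 21.114*y^2 + 136.8432*y - 24.4956)/(1.061208*y^6 + 0.842724*y^5 - 16.319286*y^4 - 8.738037*y^3 + 84.79629*y^2 + 22.7529*y - 148.877)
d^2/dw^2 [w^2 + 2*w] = 2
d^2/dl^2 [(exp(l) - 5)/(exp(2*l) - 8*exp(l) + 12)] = (exp(4*l) - 12*exp(3*l) + 48*exp(2*l) + 16*exp(l) - 336)*exp(l)/(exp(6*l) - 24*exp(5*l) + 228*exp(4*l) - 1088*exp(3*l) + 2736*exp(2*l) - 3456*exp(l) + 1728)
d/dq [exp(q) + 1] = exp(q)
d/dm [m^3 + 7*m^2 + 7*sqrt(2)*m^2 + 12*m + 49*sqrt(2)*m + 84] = 3*m^2 + 14*m + 14*sqrt(2)*m + 12 + 49*sqrt(2)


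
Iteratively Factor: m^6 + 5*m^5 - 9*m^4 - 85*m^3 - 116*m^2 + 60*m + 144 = (m + 3)*(m^5 + 2*m^4 - 15*m^3 - 40*m^2 + 4*m + 48) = (m - 4)*(m + 3)*(m^4 + 6*m^3 + 9*m^2 - 4*m - 12) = (m - 4)*(m + 2)*(m + 3)*(m^3 + 4*m^2 + m - 6) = (m - 4)*(m - 1)*(m + 2)*(m + 3)*(m^2 + 5*m + 6) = (m - 4)*(m - 1)*(m + 2)*(m + 3)^2*(m + 2)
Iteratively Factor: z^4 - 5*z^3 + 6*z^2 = (z)*(z^3 - 5*z^2 + 6*z) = z*(z - 2)*(z^2 - 3*z) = z^2*(z - 2)*(z - 3)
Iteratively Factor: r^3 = (r)*(r^2) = r^2*(r)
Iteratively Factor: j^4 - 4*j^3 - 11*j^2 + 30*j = (j + 3)*(j^3 - 7*j^2 + 10*j) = j*(j + 3)*(j^2 - 7*j + 10) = j*(j - 2)*(j + 3)*(j - 5)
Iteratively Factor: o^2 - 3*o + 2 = (o - 1)*(o - 2)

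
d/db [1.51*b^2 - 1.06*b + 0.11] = 3.02*b - 1.06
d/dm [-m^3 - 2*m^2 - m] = -3*m^2 - 4*m - 1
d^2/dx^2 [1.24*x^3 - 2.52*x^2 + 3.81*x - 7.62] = 7.44*x - 5.04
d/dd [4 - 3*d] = -3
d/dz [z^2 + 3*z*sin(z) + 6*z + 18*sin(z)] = 3*z*cos(z) + 2*z + 3*sin(z) + 18*cos(z) + 6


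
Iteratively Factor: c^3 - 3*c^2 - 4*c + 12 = (c + 2)*(c^2 - 5*c + 6) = (c - 2)*(c + 2)*(c - 3)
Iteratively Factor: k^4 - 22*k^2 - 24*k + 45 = (k - 5)*(k^3 + 5*k^2 + 3*k - 9) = (k - 5)*(k + 3)*(k^2 + 2*k - 3) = (k - 5)*(k + 3)^2*(k - 1)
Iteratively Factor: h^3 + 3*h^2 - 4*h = (h - 1)*(h^2 + 4*h) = (h - 1)*(h + 4)*(h)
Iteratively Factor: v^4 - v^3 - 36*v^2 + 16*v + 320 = (v + 4)*(v^3 - 5*v^2 - 16*v + 80) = (v + 4)^2*(v^2 - 9*v + 20) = (v - 5)*(v + 4)^2*(v - 4)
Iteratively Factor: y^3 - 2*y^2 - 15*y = (y + 3)*(y^2 - 5*y) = (y - 5)*(y + 3)*(y)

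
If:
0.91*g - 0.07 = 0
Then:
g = 0.08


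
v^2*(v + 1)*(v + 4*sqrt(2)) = v^4 + v^3 + 4*sqrt(2)*v^3 + 4*sqrt(2)*v^2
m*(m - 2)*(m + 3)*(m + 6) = m^4 + 7*m^3 - 36*m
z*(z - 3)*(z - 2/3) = z^3 - 11*z^2/3 + 2*z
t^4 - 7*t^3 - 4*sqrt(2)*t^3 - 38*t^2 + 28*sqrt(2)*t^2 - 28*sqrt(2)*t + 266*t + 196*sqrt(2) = (t - 7)*(t - 7*sqrt(2))*(t + sqrt(2))*(t + 2*sqrt(2))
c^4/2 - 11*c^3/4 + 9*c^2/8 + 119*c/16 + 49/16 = (c/2 + 1/2)*(c - 7/2)^2*(c + 1/2)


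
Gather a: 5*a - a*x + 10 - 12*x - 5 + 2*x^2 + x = a*(5 - x) + 2*x^2 - 11*x + 5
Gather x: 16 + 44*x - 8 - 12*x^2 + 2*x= -12*x^2 + 46*x + 8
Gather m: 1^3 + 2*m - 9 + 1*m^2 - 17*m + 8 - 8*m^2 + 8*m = -7*m^2 - 7*m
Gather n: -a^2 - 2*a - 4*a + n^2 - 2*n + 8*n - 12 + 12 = -a^2 - 6*a + n^2 + 6*n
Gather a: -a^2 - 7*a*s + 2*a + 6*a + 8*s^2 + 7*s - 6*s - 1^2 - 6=-a^2 + a*(8 - 7*s) + 8*s^2 + s - 7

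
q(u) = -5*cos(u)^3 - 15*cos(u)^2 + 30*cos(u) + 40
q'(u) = 15*sin(u)*cos(u)^2 + 30*sin(u)*cos(u) - 30*sin(u)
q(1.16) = 49.27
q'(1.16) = -14.33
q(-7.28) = 51.07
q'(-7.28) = 7.80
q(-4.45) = 31.30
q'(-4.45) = -35.51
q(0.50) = 51.40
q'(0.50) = 3.78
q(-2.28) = 15.48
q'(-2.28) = 32.76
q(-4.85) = 43.82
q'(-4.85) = -25.36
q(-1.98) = 26.00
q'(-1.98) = 36.30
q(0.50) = 51.40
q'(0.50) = 3.78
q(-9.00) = 4.00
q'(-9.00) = 18.50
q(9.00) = 4.00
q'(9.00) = -18.50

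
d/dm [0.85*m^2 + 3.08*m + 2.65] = 1.7*m + 3.08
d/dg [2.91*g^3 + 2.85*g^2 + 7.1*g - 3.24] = 8.73*g^2 + 5.7*g + 7.1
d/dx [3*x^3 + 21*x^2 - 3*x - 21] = 9*x^2 + 42*x - 3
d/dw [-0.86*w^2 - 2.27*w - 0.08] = -1.72*w - 2.27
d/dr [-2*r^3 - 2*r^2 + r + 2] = -6*r^2 - 4*r + 1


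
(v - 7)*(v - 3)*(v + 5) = v^3 - 5*v^2 - 29*v + 105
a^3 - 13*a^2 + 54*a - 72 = (a - 6)*(a - 4)*(a - 3)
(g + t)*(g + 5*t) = g^2 + 6*g*t + 5*t^2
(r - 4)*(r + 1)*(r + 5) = r^3 + 2*r^2 - 19*r - 20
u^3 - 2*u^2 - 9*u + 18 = (u - 3)*(u - 2)*(u + 3)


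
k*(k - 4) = k^2 - 4*k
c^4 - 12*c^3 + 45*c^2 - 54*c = c*(c - 6)*(c - 3)^2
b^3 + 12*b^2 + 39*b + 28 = (b + 1)*(b + 4)*(b + 7)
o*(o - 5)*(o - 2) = o^3 - 7*o^2 + 10*o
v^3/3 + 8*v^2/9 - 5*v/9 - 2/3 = (v/3 + 1)*(v - 1)*(v + 2/3)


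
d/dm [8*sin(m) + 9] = 8*cos(m)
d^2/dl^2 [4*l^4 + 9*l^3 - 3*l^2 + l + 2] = 48*l^2 + 54*l - 6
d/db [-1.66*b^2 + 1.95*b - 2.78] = 1.95 - 3.32*b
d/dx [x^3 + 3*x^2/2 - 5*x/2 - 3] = 3*x^2 + 3*x - 5/2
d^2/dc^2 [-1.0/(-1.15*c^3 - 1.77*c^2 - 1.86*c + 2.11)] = (-(6.9*c + 3.54)*(1.15*c^3 + 1.77*c^2 + 1.86*c - 2.11) + 1.0*(3.45*c^2 + 3.54*c + 1.86)*(6.9*c^2 + 7.08*c + 3.72))/(1.15*c^3 + 1.77*c^2 + 1.86*c - 2.11)^3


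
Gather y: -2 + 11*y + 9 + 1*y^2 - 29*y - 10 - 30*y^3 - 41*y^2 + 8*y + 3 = -30*y^3 - 40*y^2 - 10*y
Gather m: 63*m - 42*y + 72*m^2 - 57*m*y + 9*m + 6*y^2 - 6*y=72*m^2 + m*(72 - 57*y) + 6*y^2 - 48*y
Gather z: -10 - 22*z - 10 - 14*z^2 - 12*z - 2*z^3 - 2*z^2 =-2*z^3 - 16*z^2 - 34*z - 20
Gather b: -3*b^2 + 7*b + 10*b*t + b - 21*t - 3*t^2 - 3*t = -3*b^2 + b*(10*t + 8) - 3*t^2 - 24*t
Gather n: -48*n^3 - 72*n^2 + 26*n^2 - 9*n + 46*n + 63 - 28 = -48*n^3 - 46*n^2 + 37*n + 35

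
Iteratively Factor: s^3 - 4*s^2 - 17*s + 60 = (s + 4)*(s^2 - 8*s + 15) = (s - 3)*(s + 4)*(s - 5)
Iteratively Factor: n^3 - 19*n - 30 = (n + 2)*(n^2 - 2*n - 15) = (n - 5)*(n + 2)*(n + 3)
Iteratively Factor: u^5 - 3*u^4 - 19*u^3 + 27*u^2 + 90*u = (u - 5)*(u^4 + 2*u^3 - 9*u^2 - 18*u) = u*(u - 5)*(u^3 + 2*u^2 - 9*u - 18) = u*(u - 5)*(u + 2)*(u^2 - 9) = u*(u - 5)*(u - 3)*(u + 2)*(u + 3)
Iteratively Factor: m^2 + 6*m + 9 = (m + 3)*(m + 3)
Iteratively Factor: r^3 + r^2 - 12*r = (r - 3)*(r^2 + 4*r) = r*(r - 3)*(r + 4)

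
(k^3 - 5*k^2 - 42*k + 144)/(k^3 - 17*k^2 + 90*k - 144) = (k + 6)/(k - 6)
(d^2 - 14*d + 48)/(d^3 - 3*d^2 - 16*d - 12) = (d - 8)/(d^2 + 3*d + 2)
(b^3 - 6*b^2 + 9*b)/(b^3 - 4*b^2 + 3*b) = (b - 3)/(b - 1)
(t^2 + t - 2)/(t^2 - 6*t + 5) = (t + 2)/(t - 5)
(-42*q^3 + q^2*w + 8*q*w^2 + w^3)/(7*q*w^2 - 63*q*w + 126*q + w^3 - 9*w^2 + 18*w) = (-6*q^2 + q*w + w^2)/(w^2 - 9*w + 18)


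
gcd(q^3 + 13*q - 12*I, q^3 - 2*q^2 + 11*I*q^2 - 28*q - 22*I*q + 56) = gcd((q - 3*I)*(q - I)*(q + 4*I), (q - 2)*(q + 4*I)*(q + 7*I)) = q + 4*I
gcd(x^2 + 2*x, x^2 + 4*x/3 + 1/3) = 1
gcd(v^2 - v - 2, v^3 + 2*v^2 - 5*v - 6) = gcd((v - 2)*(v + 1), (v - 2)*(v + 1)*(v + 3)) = v^2 - v - 2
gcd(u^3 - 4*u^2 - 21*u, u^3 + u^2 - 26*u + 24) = 1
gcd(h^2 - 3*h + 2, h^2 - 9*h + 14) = h - 2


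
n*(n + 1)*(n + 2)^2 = n^4 + 5*n^3 + 8*n^2 + 4*n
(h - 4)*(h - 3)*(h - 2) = h^3 - 9*h^2 + 26*h - 24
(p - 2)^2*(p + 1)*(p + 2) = p^4 - p^3 - 6*p^2 + 4*p + 8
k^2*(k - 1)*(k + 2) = k^4 + k^3 - 2*k^2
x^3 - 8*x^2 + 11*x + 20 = (x - 5)*(x - 4)*(x + 1)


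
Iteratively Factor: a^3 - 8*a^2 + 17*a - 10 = (a - 5)*(a^2 - 3*a + 2) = (a - 5)*(a - 1)*(a - 2)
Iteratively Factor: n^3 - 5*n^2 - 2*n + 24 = (n + 2)*(n^2 - 7*n + 12) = (n - 3)*(n + 2)*(n - 4)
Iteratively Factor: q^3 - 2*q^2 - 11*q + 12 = (q + 3)*(q^2 - 5*q + 4) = (q - 4)*(q + 3)*(q - 1)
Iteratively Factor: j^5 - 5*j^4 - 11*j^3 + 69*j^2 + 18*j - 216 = (j + 2)*(j^4 - 7*j^3 + 3*j^2 + 63*j - 108) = (j + 2)*(j + 3)*(j^3 - 10*j^2 + 33*j - 36) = (j - 3)*(j + 2)*(j + 3)*(j^2 - 7*j + 12) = (j - 4)*(j - 3)*(j + 2)*(j + 3)*(j - 3)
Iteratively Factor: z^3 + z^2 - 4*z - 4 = (z - 2)*(z^2 + 3*z + 2) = (z - 2)*(z + 1)*(z + 2)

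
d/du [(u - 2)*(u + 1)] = 2*u - 1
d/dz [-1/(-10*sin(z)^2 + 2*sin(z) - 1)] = 2*(1 - 10*sin(z))*cos(z)/(10*sin(z)^2 - 2*sin(z) + 1)^2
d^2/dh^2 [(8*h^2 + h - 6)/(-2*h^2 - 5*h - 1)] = 2*(76*h^3 + 120*h^2 + 186*h + 135)/(8*h^6 + 60*h^5 + 162*h^4 + 185*h^3 + 81*h^2 + 15*h + 1)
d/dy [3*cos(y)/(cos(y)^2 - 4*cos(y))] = 3*sin(y)/(cos(y) - 4)^2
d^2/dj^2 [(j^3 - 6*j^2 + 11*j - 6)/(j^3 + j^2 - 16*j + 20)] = 2*(-7*j^3 + 39*j^2 - 93*j + 37)/(j^6 + 9*j^5 - 3*j^4 - 153*j^3 + 30*j^2 + 900*j - 1000)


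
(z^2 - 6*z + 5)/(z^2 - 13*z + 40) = (z - 1)/(z - 8)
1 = 1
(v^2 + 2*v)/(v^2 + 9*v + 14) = v/(v + 7)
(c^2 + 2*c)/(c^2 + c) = (c + 2)/(c + 1)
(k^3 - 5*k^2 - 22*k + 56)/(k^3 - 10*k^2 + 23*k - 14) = (k + 4)/(k - 1)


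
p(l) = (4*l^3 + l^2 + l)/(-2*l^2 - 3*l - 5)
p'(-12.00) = -2.01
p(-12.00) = 26.38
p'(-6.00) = -2.10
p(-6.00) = 14.14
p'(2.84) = -1.81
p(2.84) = -3.46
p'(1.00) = -1.08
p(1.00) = -0.60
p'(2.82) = -1.81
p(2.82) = -3.42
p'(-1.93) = -3.41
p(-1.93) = 4.05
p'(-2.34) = -3.11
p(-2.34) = 5.39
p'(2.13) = -1.67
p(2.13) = -2.21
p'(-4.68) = -2.21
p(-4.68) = 11.30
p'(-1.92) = -3.42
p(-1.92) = 4.01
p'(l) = (4*l + 3)*(4*l^3 + l^2 + l)/(-2*l^2 - 3*l - 5)^2 + (12*l^2 + 2*l + 1)/(-2*l^2 - 3*l - 5) = (-8*l^4 - 24*l^3 - 61*l^2 - 10*l - 5)/(4*l^4 + 12*l^3 + 29*l^2 + 30*l + 25)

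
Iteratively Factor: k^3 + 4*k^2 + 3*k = (k + 1)*(k^2 + 3*k) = (k + 1)*(k + 3)*(k)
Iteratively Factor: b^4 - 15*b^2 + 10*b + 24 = (b + 4)*(b^3 - 4*b^2 + b + 6) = (b - 2)*(b + 4)*(b^2 - 2*b - 3) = (b - 2)*(b + 1)*(b + 4)*(b - 3)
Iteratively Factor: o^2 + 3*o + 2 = (o + 2)*(o + 1)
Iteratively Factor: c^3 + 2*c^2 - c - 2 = (c - 1)*(c^2 + 3*c + 2) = (c - 1)*(c + 2)*(c + 1)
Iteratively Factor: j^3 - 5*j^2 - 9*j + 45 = (j - 3)*(j^2 - 2*j - 15) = (j - 5)*(j - 3)*(j + 3)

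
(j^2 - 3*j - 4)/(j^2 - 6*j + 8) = (j + 1)/(j - 2)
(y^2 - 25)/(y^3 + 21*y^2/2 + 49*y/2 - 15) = 2*(y - 5)/(2*y^2 + 11*y - 6)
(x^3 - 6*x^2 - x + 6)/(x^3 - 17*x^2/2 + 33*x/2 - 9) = 2*(x + 1)/(2*x - 3)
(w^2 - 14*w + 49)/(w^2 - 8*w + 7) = (w - 7)/(w - 1)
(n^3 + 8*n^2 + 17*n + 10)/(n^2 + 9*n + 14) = (n^2 + 6*n + 5)/(n + 7)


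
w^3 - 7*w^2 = w^2*(w - 7)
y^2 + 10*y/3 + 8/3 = (y + 4/3)*(y + 2)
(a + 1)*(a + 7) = a^2 + 8*a + 7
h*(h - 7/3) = h^2 - 7*h/3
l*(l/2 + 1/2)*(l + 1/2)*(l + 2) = l^4/2 + 7*l^3/4 + 7*l^2/4 + l/2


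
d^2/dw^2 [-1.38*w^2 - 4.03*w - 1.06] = -2.76000000000000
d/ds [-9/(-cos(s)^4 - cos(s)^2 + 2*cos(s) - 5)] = 18*(2*cos(s)^3 + cos(s) - 1)*sin(s)/(cos(s)^4 + cos(s)^2 - 2*cos(s) + 5)^2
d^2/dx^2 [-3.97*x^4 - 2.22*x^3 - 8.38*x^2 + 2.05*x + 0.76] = -47.64*x^2 - 13.32*x - 16.76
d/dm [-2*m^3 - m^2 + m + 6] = -6*m^2 - 2*m + 1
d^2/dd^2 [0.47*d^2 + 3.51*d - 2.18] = 0.940000000000000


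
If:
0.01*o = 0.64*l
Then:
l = 0.015625*o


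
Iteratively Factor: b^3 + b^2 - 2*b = (b)*(b^2 + b - 2) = b*(b - 1)*(b + 2)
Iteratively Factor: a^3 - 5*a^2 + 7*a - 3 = (a - 1)*(a^2 - 4*a + 3) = (a - 1)^2*(a - 3)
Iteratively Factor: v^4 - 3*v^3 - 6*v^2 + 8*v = (v + 2)*(v^3 - 5*v^2 + 4*v) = (v - 1)*(v + 2)*(v^2 - 4*v) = v*(v - 1)*(v + 2)*(v - 4)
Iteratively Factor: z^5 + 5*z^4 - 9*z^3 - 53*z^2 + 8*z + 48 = (z + 1)*(z^4 + 4*z^3 - 13*z^2 - 40*z + 48) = (z - 1)*(z + 1)*(z^3 + 5*z^2 - 8*z - 48) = (z - 3)*(z - 1)*(z + 1)*(z^2 + 8*z + 16) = (z - 3)*(z - 1)*(z + 1)*(z + 4)*(z + 4)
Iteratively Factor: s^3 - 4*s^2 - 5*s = (s - 5)*(s^2 + s) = s*(s - 5)*(s + 1)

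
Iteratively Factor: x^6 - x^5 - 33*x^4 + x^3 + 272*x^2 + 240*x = (x + 1)*(x^5 - 2*x^4 - 31*x^3 + 32*x^2 + 240*x) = (x + 1)*(x + 4)*(x^4 - 6*x^3 - 7*x^2 + 60*x) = x*(x + 1)*(x + 4)*(x^3 - 6*x^2 - 7*x + 60) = x*(x - 4)*(x + 1)*(x + 4)*(x^2 - 2*x - 15) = x*(x - 4)*(x + 1)*(x + 3)*(x + 4)*(x - 5)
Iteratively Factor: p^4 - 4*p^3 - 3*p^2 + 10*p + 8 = (p - 4)*(p^3 - 3*p - 2) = (p - 4)*(p - 2)*(p^2 + 2*p + 1) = (p - 4)*(p - 2)*(p + 1)*(p + 1)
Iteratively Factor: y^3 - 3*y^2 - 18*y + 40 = (y - 5)*(y^2 + 2*y - 8) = (y - 5)*(y - 2)*(y + 4)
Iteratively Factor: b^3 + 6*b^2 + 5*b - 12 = (b + 3)*(b^2 + 3*b - 4) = (b + 3)*(b + 4)*(b - 1)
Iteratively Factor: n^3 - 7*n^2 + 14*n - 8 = (n - 1)*(n^2 - 6*n + 8) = (n - 4)*(n - 1)*(n - 2)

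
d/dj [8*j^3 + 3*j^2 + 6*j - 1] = 24*j^2 + 6*j + 6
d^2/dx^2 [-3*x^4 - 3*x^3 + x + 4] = 18*x*(-2*x - 1)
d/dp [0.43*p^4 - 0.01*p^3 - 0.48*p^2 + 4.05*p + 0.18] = 1.72*p^3 - 0.03*p^2 - 0.96*p + 4.05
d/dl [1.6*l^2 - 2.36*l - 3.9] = 3.2*l - 2.36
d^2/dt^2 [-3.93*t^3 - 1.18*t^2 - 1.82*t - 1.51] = -23.58*t - 2.36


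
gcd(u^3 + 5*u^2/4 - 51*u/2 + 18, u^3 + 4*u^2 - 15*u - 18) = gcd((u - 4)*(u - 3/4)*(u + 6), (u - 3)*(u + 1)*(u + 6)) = u + 6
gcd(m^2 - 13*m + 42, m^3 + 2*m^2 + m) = 1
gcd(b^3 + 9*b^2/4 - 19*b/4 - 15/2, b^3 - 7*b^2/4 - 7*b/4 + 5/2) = b^2 - 3*b/4 - 5/2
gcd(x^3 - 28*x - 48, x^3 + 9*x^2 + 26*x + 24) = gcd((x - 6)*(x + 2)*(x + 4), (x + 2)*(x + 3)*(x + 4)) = x^2 + 6*x + 8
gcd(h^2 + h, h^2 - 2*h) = h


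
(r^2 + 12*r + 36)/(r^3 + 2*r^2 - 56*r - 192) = (r + 6)/(r^2 - 4*r - 32)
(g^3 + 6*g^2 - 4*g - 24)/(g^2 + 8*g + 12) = g - 2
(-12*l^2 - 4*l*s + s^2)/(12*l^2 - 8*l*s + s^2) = (2*l + s)/(-2*l + s)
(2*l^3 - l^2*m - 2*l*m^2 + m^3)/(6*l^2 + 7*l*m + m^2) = (2*l^2 - 3*l*m + m^2)/(6*l + m)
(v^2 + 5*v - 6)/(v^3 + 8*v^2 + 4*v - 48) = (v - 1)/(v^2 + 2*v - 8)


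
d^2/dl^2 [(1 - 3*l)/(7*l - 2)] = 14/(7*l - 2)^3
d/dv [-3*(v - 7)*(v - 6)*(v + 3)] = -9*v^2 + 60*v - 9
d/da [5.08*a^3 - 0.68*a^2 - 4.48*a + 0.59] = 15.24*a^2 - 1.36*a - 4.48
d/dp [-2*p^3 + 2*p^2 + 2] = 2*p*(2 - 3*p)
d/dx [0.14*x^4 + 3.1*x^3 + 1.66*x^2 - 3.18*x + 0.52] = 0.56*x^3 + 9.3*x^2 + 3.32*x - 3.18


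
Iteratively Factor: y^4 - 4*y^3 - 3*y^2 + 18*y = (y - 3)*(y^3 - y^2 - 6*y) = y*(y - 3)*(y^2 - y - 6) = y*(y - 3)^2*(y + 2)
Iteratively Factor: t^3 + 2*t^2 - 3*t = (t + 3)*(t^2 - t) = (t - 1)*(t + 3)*(t)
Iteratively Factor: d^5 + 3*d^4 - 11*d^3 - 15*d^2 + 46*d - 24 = (d - 1)*(d^4 + 4*d^3 - 7*d^2 - 22*d + 24) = (d - 1)*(d + 3)*(d^3 + d^2 - 10*d + 8) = (d - 1)*(d + 3)*(d + 4)*(d^2 - 3*d + 2) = (d - 1)^2*(d + 3)*(d + 4)*(d - 2)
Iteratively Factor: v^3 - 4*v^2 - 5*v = (v)*(v^2 - 4*v - 5) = v*(v + 1)*(v - 5)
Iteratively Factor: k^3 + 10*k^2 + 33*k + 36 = (k + 4)*(k^2 + 6*k + 9) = (k + 3)*(k + 4)*(k + 3)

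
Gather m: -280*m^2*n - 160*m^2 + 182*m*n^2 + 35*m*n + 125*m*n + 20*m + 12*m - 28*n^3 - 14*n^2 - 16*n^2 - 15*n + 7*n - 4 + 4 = m^2*(-280*n - 160) + m*(182*n^2 + 160*n + 32) - 28*n^3 - 30*n^2 - 8*n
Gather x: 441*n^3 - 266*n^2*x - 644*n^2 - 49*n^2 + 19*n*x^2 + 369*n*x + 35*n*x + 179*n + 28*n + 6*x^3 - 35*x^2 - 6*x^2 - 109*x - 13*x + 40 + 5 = 441*n^3 - 693*n^2 + 207*n + 6*x^3 + x^2*(19*n - 41) + x*(-266*n^2 + 404*n - 122) + 45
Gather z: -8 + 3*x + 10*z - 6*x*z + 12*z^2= 3*x + 12*z^2 + z*(10 - 6*x) - 8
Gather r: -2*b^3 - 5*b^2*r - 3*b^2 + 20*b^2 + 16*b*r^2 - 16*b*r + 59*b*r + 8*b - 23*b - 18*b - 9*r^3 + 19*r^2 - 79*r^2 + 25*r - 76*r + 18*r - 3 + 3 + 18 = -2*b^3 + 17*b^2 - 33*b - 9*r^3 + r^2*(16*b - 60) + r*(-5*b^2 + 43*b - 33) + 18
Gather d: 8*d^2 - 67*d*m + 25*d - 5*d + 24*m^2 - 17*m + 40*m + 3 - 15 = 8*d^2 + d*(20 - 67*m) + 24*m^2 + 23*m - 12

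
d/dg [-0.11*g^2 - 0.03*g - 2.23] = -0.22*g - 0.03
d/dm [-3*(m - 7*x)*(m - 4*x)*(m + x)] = -9*m^2 + 60*m*x - 51*x^2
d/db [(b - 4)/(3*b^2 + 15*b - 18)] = (b^2 + 5*b - (b - 4)*(2*b + 5) - 6)/(3*(b^2 + 5*b - 6)^2)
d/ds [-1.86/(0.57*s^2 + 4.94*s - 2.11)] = (2.1204*s + 9.1884)/(0.57*s^2 + 4.94*s - 2.11)^2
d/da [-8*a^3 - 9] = -24*a^2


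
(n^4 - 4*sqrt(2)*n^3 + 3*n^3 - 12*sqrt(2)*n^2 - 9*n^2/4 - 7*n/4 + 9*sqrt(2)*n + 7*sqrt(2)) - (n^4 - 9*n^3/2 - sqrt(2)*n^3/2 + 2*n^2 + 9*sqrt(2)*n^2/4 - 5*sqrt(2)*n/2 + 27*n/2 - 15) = -7*sqrt(2)*n^3/2 + 15*n^3/2 - 57*sqrt(2)*n^2/4 - 17*n^2/4 - 61*n/4 + 23*sqrt(2)*n/2 + 7*sqrt(2) + 15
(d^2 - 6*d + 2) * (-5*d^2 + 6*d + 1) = -5*d^4 + 36*d^3 - 45*d^2 + 6*d + 2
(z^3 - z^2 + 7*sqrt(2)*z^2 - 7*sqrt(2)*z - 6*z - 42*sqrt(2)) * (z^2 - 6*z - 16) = z^5 - 7*z^4 + 7*sqrt(2)*z^4 - 49*sqrt(2)*z^3 - 16*z^3 - 112*sqrt(2)*z^2 + 52*z^2 + 96*z + 364*sqrt(2)*z + 672*sqrt(2)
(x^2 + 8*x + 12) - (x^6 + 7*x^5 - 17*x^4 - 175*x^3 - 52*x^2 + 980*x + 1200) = -x^6 - 7*x^5 + 17*x^4 + 175*x^3 + 53*x^2 - 972*x - 1188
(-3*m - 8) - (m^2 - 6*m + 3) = -m^2 + 3*m - 11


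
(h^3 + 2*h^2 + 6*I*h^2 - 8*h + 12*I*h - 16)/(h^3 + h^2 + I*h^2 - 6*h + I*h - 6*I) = (h^3 + h^2*(2 + 6*I) + h*(-8 + 12*I) - 16)/(h^3 + h^2*(1 + I) + h*(-6 + I) - 6*I)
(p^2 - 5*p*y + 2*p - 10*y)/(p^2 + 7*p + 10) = (p - 5*y)/(p + 5)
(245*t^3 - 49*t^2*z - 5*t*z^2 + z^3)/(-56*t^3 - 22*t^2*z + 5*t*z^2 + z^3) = (35*t^2 - 12*t*z + z^2)/(-8*t^2 - 2*t*z + z^2)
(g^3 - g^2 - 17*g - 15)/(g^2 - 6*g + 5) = (g^2 + 4*g + 3)/(g - 1)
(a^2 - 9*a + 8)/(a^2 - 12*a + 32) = (a - 1)/(a - 4)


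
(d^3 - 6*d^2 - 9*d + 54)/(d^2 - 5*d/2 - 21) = 2*(d^2 - 9)/(2*d + 7)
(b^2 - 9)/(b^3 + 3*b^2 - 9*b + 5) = (b^2 - 9)/(b^3 + 3*b^2 - 9*b + 5)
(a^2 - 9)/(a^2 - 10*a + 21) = (a + 3)/(a - 7)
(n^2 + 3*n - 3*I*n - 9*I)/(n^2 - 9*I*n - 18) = (n + 3)/(n - 6*I)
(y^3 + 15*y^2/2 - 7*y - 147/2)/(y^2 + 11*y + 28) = (2*y^2 + y - 21)/(2*(y + 4))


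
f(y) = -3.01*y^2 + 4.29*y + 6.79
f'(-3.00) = 22.35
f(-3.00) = -33.17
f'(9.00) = -49.89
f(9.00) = -198.41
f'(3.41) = -16.24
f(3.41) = -13.58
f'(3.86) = -18.95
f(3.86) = -21.50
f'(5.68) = -29.90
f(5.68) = -65.95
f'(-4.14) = 29.21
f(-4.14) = -62.56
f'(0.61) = 0.62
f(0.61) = 8.29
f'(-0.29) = 6.04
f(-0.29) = 5.29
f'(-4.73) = 32.76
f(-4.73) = -80.84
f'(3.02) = -13.89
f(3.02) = -7.71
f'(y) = 4.29 - 6.02*y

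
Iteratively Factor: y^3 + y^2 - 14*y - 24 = (y + 2)*(y^2 - y - 12) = (y + 2)*(y + 3)*(y - 4)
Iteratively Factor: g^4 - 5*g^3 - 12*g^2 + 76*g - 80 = (g + 4)*(g^3 - 9*g^2 + 24*g - 20) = (g - 2)*(g + 4)*(g^2 - 7*g + 10) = (g - 2)^2*(g + 4)*(g - 5)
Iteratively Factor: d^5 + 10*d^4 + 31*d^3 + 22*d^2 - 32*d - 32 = (d + 2)*(d^4 + 8*d^3 + 15*d^2 - 8*d - 16) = (d + 1)*(d + 2)*(d^3 + 7*d^2 + 8*d - 16) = (d - 1)*(d + 1)*(d + 2)*(d^2 + 8*d + 16) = (d - 1)*(d + 1)*(d + 2)*(d + 4)*(d + 4)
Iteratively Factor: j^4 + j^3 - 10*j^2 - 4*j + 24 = (j + 3)*(j^3 - 2*j^2 - 4*j + 8) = (j - 2)*(j + 3)*(j^2 - 4) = (j - 2)^2*(j + 3)*(j + 2)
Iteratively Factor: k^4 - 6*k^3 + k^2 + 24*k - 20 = (k - 2)*(k^3 - 4*k^2 - 7*k + 10) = (k - 5)*(k - 2)*(k^2 + k - 2) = (k - 5)*(k - 2)*(k + 2)*(k - 1)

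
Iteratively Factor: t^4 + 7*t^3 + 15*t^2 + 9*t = (t)*(t^3 + 7*t^2 + 15*t + 9) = t*(t + 3)*(t^2 + 4*t + 3) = t*(t + 3)^2*(t + 1)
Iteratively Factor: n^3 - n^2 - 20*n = (n + 4)*(n^2 - 5*n) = (n - 5)*(n + 4)*(n)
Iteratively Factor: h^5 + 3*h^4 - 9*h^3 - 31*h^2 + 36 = (h + 2)*(h^4 + h^3 - 11*h^2 - 9*h + 18) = (h + 2)^2*(h^3 - h^2 - 9*h + 9) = (h - 1)*(h + 2)^2*(h^2 - 9) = (h - 3)*(h - 1)*(h + 2)^2*(h + 3)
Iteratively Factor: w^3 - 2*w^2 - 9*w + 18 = (w + 3)*(w^2 - 5*w + 6) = (w - 3)*(w + 3)*(w - 2)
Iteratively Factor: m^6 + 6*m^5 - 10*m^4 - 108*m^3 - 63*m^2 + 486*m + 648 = (m - 3)*(m^5 + 9*m^4 + 17*m^3 - 57*m^2 - 234*m - 216) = (m - 3)*(m + 4)*(m^4 + 5*m^3 - 3*m^2 - 45*m - 54) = (m - 3)*(m + 2)*(m + 4)*(m^3 + 3*m^2 - 9*m - 27) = (m - 3)^2*(m + 2)*(m + 4)*(m^2 + 6*m + 9) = (m - 3)^2*(m + 2)*(m + 3)*(m + 4)*(m + 3)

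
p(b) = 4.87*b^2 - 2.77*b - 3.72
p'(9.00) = 84.89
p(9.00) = 365.82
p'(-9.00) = -90.43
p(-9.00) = 415.68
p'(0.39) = 1.03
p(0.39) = -4.06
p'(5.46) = 50.41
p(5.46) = 126.34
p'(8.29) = 77.97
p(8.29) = 308.00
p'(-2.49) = -27.02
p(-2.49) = 33.37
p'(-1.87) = -20.98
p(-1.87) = 18.49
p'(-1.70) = -19.33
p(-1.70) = 15.06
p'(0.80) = 5.02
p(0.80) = -2.82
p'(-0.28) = -5.50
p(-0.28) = -2.56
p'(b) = 9.74*b - 2.77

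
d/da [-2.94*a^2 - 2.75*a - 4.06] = -5.88*a - 2.75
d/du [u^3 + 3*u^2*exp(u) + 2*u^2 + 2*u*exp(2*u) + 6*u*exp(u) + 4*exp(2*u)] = 3*u^2*exp(u) + 3*u^2 + 4*u*exp(2*u) + 12*u*exp(u) + 4*u + 10*exp(2*u) + 6*exp(u)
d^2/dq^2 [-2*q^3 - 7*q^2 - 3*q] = -12*q - 14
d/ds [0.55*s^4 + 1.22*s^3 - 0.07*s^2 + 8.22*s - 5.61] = 2.2*s^3 + 3.66*s^2 - 0.14*s + 8.22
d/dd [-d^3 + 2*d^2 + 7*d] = -3*d^2 + 4*d + 7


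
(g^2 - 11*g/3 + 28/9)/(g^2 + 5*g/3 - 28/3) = (g - 4/3)/(g + 4)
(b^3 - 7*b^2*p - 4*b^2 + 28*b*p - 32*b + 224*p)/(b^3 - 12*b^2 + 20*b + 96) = (b^2 - 7*b*p + 4*b - 28*p)/(b^2 - 4*b - 12)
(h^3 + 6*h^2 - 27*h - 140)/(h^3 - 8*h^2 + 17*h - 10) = (h^2 + 11*h + 28)/(h^2 - 3*h + 2)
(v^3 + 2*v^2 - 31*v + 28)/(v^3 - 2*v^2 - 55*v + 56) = (v - 4)/(v - 8)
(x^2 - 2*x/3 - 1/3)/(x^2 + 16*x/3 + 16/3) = (3*x^2 - 2*x - 1)/(3*x^2 + 16*x + 16)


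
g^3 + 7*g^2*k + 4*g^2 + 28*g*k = g*(g + 4)*(g + 7*k)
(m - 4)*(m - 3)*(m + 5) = m^3 - 2*m^2 - 23*m + 60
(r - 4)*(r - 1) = r^2 - 5*r + 4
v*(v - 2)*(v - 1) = v^3 - 3*v^2 + 2*v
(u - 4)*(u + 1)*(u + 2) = u^3 - u^2 - 10*u - 8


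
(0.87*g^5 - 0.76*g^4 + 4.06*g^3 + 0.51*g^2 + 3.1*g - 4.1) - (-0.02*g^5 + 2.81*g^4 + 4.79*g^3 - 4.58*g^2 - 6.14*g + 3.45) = 0.89*g^5 - 3.57*g^4 - 0.73*g^3 + 5.09*g^2 + 9.24*g - 7.55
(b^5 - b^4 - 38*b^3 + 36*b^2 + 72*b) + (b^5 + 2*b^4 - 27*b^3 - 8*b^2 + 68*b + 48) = 2*b^5 + b^4 - 65*b^3 + 28*b^2 + 140*b + 48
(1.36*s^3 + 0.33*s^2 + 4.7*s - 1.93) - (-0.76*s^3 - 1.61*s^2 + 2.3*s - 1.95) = 2.12*s^3 + 1.94*s^2 + 2.4*s + 0.02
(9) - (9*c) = 9 - 9*c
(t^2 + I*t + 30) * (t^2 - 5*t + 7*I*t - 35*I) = t^4 - 5*t^3 + 8*I*t^3 + 23*t^2 - 40*I*t^2 - 115*t + 210*I*t - 1050*I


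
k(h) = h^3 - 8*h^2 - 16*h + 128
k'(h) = 3*h^2 - 16*h - 16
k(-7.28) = -565.34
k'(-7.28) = 259.48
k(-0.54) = 134.15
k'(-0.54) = -6.49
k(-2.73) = 91.71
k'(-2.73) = 50.04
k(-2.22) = 113.15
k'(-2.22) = 34.31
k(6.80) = -36.29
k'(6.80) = 13.92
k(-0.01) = 128.16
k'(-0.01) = -15.84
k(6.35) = -40.13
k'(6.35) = 3.37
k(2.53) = 52.51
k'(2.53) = -37.28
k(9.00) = 65.00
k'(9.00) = 83.00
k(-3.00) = 77.00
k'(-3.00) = 59.00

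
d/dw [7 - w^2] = -2*w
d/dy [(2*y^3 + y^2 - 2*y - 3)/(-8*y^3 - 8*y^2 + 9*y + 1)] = (-8*y^4 + 4*y^3 - 73*y^2 - 46*y + 25)/(64*y^6 + 128*y^5 - 80*y^4 - 160*y^3 + 65*y^2 + 18*y + 1)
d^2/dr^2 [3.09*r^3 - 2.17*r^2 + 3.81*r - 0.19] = 18.54*r - 4.34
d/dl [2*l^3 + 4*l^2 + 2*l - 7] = 6*l^2 + 8*l + 2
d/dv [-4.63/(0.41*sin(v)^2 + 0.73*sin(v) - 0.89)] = (3.7966*sin(v) + 3.3799)*cos(v)/(0.41*sin(v)^2 + 0.73*sin(v) - 0.89)^2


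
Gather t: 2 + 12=14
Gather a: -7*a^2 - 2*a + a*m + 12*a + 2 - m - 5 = -7*a^2 + a*(m + 10) - m - 3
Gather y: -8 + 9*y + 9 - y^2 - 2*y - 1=-y^2 + 7*y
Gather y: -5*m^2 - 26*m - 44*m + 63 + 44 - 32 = -5*m^2 - 70*m + 75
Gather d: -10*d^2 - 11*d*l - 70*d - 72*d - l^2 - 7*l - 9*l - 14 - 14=-10*d^2 + d*(-11*l - 142) - l^2 - 16*l - 28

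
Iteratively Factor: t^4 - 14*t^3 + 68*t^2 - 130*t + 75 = (t - 5)*(t^3 - 9*t^2 + 23*t - 15) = (t - 5)*(t - 1)*(t^2 - 8*t + 15) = (t - 5)^2*(t - 1)*(t - 3)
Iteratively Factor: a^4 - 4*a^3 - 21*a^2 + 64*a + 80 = (a + 4)*(a^3 - 8*a^2 + 11*a + 20) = (a + 1)*(a + 4)*(a^2 - 9*a + 20) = (a - 4)*(a + 1)*(a + 4)*(a - 5)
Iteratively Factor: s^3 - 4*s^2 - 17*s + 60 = (s - 3)*(s^2 - s - 20) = (s - 3)*(s + 4)*(s - 5)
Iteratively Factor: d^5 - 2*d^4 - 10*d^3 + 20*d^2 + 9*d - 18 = (d + 3)*(d^4 - 5*d^3 + 5*d^2 + 5*d - 6) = (d - 2)*(d + 3)*(d^3 - 3*d^2 - d + 3) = (d - 2)*(d - 1)*(d + 3)*(d^2 - 2*d - 3) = (d - 3)*(d - 2)*(d - 1)*(d + 3)*(d + 1)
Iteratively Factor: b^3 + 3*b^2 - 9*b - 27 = (b + 3)*(b^2 - 9) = (b - 3)*(b + 3)*(b + 3)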